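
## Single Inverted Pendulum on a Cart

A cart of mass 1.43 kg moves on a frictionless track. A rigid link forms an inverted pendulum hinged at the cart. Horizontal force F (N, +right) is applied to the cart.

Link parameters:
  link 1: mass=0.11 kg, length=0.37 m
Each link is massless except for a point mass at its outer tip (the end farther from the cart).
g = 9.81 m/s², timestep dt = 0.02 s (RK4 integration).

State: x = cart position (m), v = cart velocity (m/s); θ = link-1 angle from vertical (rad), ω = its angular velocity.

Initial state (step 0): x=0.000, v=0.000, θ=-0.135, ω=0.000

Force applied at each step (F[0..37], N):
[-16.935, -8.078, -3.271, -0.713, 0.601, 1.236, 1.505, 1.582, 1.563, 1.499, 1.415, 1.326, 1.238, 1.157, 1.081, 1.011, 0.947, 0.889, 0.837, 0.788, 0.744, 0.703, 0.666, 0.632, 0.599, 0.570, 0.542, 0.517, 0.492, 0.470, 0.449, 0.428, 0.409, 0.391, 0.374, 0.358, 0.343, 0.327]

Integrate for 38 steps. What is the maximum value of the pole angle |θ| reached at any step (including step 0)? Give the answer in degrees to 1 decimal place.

apply F[0]=-16.935 → step 1: x=-0.002, v=-0.235, θ=-0.129, ω=0.558
apply F[1]=-8.078 → step 2: x=-0.008, v=-0.346, θ=-0.116, ω=0.791
apply F[2]=-3.271 → step 3: x=-0.015, v=-0.390, θ=-0.100, ω=0.852
apply F[3]=-0.713 → step 4: x=-0.023, v=-0.398, θ=-0.083, ω=0.827
apply F[4]=+0.601 → step 5: x=-0.031, v=-0.389, θ=-0.067, ω=0.762
apply F[5]=+1.236 → step 6: x=-0.039, v=-0.371, θ=-0.052, ω=0.681
apply F[6]=+1.505 → step 7: x=-0.046, v=-0.349, θ=-0.040, ω=0.598
apply F[7]=+1.582 → step 8: x=-0.053, v=-0.326, θ=-0.029, ω=0.519
apply F[8]=+1.563 → step 9: x=-0.059, v=-0.304, θ=-0.019, ω=0.447
apply F[9]=+1.499 → step 10: x=-0.065, v=-0.283, θ=-0.011, ω=0.382
apply F[10]=+1.415 → step 11: x=-0.070, v=-0.263, θ=-0.004, ω=0.324
apply F[11]=+1.326 → step 12: x=-0.076, v=-0.245, θ=0.002, ω=0.274
apply F[12]=+1.238 → step 13: x=-0.080, v=-0.227, θ=0.007, ω=0.230
apply F[13]=+1.157 → step 14: x=-0.085, v=-0.211, θ=0.012, ω=0.192
apply F[14]=+1.081 → step 15: x=-0.089, v=-0.196, θ=0.015, ω=0.159
apply F[15]=+1.011 → step 16: x=-0.092, v=-0.182, θ=0.018, ω=0.130
apply F[16]=+0.947 → step 17: x=-0.096, v=-0.169, θ=0.020, ω=0.105
apply F[17]=+0.889 → step 18: x=-0.099, v=-0.157, θ=0.022, ω=0.084
apply F[18]=+0.837 → step 19: x=-0.102, v=-0.146, θ=0.024, ω=0.065
apply F[19]=+0.788 → step 20: x=-0.105, v=-0.135, θ=0.025, ω=0.050
apply F[20]=+0.744 → step 21: x=-0.108, v=-0.125, θ=0.026, ω=0.036
apply F[21]=+0.703 → step 22: x=-0.110, v=-0.116, θ=0.026, ω=0.024
apply F[22]=+0.666 → step 23: x=-0.112, v=-0.107, θ=0.027, ω=0.014
apply F[23]=+0.632 → step 24: x=-0.114, v=-0.099, θ=0.027, ω=0.006
apply F[24]=+0.599 → step 25: x=-0.116, v=-0.091, θ=0.027, ω=-0.001
apply F[25]=+0.570 → step 26: x=-0.118, v=-0.083, θ=0.027, ω=-0.007
apply F[26]=+0.542 → step 27: x=-0.120, v=-0.076, θ=0.027, ω=-0.013
apply F[27]=+0.517 → step 28: x=-0.121, v=-0.069, θ=0.026, ω=-0.017
apply F[28]=+0.492 → step 29: x=-0.122, v=-0.063, θ=0.026, ω=-0.020
apply F[29]=+0.470 → step 30: x=-0.124, v=-0.056, θ=0.026, ω=-0.023
apply F[30]=+0.449 → step 31: x=-0.125, v=-0.050, θ=0.025, ω=-0.026
apply F[31]=+0.428 → step 32: x=-0.126, v=-0.045, θ=0.025, ω=-0.028
apply F[32]=+0.409 → step 33: x=-0.126, v=-0.039, θ=0.024, ω=-0.029
apply F[33]=+0.391 → step 34: x=-0.127, v=-0.034, θ=0.023, ω=-0.031
apply F[34]=+0.374 → step 35: x=-0.128, v=-0.030, θ=0.023, ω=-0.031
apply F[35]=+0.358 → step 36: x=-0.128, v=-0.025, θ=0.022, ω=-0.032
apply F[36]=+0.343 → step 37: x=-0.129, v=-0.020, θ=0.022, ω=-0.033
apply F[37]=+0.327 → step 38: x=-0.129, v=-0.016, θ=0.021, ω=-0.033
Max |angle| over trajectory = 0.135 rad = 7.7°.

Answer: 7.7°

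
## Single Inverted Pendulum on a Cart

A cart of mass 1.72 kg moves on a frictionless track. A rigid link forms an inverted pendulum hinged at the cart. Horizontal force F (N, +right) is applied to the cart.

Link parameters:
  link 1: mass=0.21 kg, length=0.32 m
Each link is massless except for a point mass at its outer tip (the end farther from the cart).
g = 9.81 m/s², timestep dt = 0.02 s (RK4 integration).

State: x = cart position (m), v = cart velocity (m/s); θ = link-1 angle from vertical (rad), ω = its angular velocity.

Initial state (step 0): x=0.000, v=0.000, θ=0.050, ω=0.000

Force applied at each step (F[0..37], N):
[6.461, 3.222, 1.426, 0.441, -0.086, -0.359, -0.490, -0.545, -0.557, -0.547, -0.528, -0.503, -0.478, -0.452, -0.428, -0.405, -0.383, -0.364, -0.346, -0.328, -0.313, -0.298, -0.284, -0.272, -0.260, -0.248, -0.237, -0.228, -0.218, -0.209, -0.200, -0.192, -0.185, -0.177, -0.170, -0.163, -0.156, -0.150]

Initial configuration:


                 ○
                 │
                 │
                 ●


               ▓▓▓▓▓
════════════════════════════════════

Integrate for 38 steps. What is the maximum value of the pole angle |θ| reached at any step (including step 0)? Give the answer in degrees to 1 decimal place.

Answer: 2.9°

Derivation:
apply F[0]=+6.461 → step 1: x=0.001, v=0.074, θ=0.048, ω=-0.201
apply F[1]=+3.222 → step 2: x=0.003, v=0.110, θ=0.043, ω=-0.286
apply F[2]=+1.426 → step 3: x=0.005, v=0.126, θ=0.037, ω=-0.310
apply F[3]=+0.441 → step 4: x=0.008, v=0.130, θ=0.031, ω=-0.303
apply F[4]=-0.086 → step 5: x=0.010, v=0.129, θ=0.025, ω=-0.280
apply F[5]=-0.359 → step 6: x=0.013, v=0.124, θ=0.020, ω=-0.252
apply F[6]=-0.490 → step 7: x=0.015, v=0.118, θ=0.015, ω=-0.222
apply F[7]=-0.545 → step 8: x=0.017, v=0.111, θ=0.011, ω=-0.193
apply F[8]=-0.557 → step 9: x=0.019, v=0.104, θ=0.007, ω=-0.166
apply F[9]=-0.547 → step 10: x=0.021, v=0.098, θ=0.004, ω=-0.143
apply F[10]=-0.528 → step 11: x=0.023, v=0.092, θ=0.002, ω=-0.121
apply F[11]=-0.503 → step 12: x=0.025, v=0.086, θ=-0.001, ω=-0.103
apply F[12]=-0.478 → step 13: x=0.027, v=0.080, θ=-0.002, ω=-0.086
apply F[13]=-0.452 → step 14: x=0.028, v=0.075, θ=-0.004, ω=-0.072
apply F[14]=-0.428 → step 15: x=0.030, v=0.070, θ=-0.005, ω=-0.060
apply F[15]=-0.405 → step 16: x=0.031, v=0.066, θ=-0.006, ω=-0.049
apply F[16]=-0.383 → step 17: x=0.032, v=0.061, θ=-0.007, ω=-0.040
apply F[17]=-0.364 → step 18: x=0.034, v=0.057, θ=-0.008, ω=-0.032
apply F[18]=-0.346 → step 19: x=0.035, v=0.053, θ=-0.009, ω=-0.025
apply F[19]=-0.328 → step 20: x=0.036, v=0.050, θ=-0.009, ω=-0.019
apply F[20]=-0.313 → step 21: x=0.037, v=0.046, θ=-0.009, ω=-0.014
apply F[21]=-0.298 → step 22: x=0.038, v=0.043, θ=-0.010, ω=-0.010
apply F[22]=-0.284 → step 23: x=0.038, v=0.040, θ=-0.010, ω=-0.006
apply F[23]=-0.272 → step 24: x=0.039, v=0.037, θ=-0.010, ω=-0.003
apply F[24]=-0.260 → step 25: x=0.040, v=0.034, θ=-0.010, ω=-0.000
apply F[25]=-0.248 → step 26: x=0.041, v=0.032, θ=-0.010, ω=0.002
apply F[26]=-0.237 → step 27: x=0.041, v=0.029, θ=-0.010, ω=0.004
apply F[27]=-0.228 → step 28: x=0.042, v=0.027, θ=-0.010, ω=0.006
apply F[28]=-0.218 → step 29: x=0.042, v=0.025, θ=-0.009, ω=0.007
apply F[29]=-0.209 → step 30: x=0.043, v=0.022, θ=-0.009, ω=0.008
apply F[30]=-0.200 → step 31: x=0.043, v=0.020, θ=-0.009, ω=0.009
apply F[31]=-0.192 → step 32: x=0.044, v=0.018, θ=-0.009, ω=0.010
apply F[32]=-0.185 → step 33: x=0.044, v=0.016, θ=-0.009, ω=0.010
apply F[33]=-0.177 → step 34: x=0.044, v=0.014, θ=-0.009, ω=0.011
apply F[34]=-0.170 → step 35: x=0.045, v=0.013, θ=-0.008, ω=0.011
apply F[35]=-0.163 → step 36: x=0.045, v=0.011, θ=-0.008, ω=0.012
apply F[36]=-0.156 → step 37: x=0.045, v=0.009, θ=-0.008, ω=0.012
apply F[37]=-0.150 → step 38: x=0.045, v=0.008, θ=-0.008, ω=0.012
Max |angle| over trajectory = 0.050 rad = 2.9°.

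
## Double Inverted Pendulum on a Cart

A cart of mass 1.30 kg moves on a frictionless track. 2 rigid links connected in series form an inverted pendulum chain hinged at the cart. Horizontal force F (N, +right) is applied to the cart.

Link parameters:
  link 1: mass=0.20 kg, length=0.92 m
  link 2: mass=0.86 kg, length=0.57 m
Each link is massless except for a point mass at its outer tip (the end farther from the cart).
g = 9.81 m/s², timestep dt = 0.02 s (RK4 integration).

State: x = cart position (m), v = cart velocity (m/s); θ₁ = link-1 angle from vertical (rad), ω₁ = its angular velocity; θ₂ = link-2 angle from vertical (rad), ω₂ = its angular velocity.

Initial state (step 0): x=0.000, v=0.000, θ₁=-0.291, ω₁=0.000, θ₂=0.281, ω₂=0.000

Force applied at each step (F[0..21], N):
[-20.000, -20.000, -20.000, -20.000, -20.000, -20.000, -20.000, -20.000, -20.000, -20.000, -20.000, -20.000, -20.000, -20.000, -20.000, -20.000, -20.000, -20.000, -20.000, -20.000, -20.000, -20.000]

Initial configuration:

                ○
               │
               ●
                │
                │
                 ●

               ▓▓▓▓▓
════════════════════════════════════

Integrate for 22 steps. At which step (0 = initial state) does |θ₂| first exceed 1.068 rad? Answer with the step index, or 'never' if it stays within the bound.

apply F[0]=-20.000 → step 1: x=-0.003, v=-0.280, θ₁=-0.291, ω₁=-0.020, θ₂=0.287, ω₂=0.595
apply F[1]=-20.000 → step 2: x=-0.011, v=-0.561, θ₁=-0.292, ω₁=-0.028, θ₂=0.305, ω₂=1.178
apply F[2]=-20.000 → step 3: x=-0.025, v=-0.844, θ₁=-0.292, ω₁=-0.013, θ₂=0.334, ω₂=1.737
apply F[3]=-20.000 → step 4: x=-0.045, v=-1.130, θ₁=-0.292, ω₁=0.036, θ₂=0.374, ω₂=2.263
apply F[4]=-20.000 → step 5: x=-0.070, v=-1.418, θ₁=-0.290, ω₁=0.127, θ₂=0.424, ω₂=2.750
apply F[5]=-20.000 → step 6: x=-0.102, v=-1.710, θ₁=-0.287, ω₁=0.265, θ₂=0.484, ω₂=3.195
apply F[6]=-20.000 → step 7: x=-0.139, v=-2.003, θ₁=-0.280, ω₁=0.455, θ₂=0.552, ω₂=3.597
apply F[7]=-20.000 → step 8: x=-0.182, v=-2.300, θ₁=-0.268, ω₁=0.699, θ₂=0.627, ω₂=3.957
apply F[8]=-20.000 → step 9: x=-0.231, v=-2.599, θ₁=-0.251, ω₁=1.000, θ₂=0.710, ω₂=4.272
apply F[9]=-20.000 → step 10: x=-0.286, v=-2.900, θ₁=-0.228, ω₁=1.357, θ₂=0.798, ω₂=4.541
apply F[10]=-20.000 → step 11: x=-0.347, v=-3.203, θ₁=-0.197, ω₁=1.770, θ₂=0.891, ω₂=4.755
apply F[11]=-20.000 → step 12: x=-0.414, v=-3.508, θ₁=-0.157, ω₁=2.238, θ₂=0.988, ω₂=4.901
apply F[12]=-20.000 → step 13: x=-0.487, v=-3.815, θ₁=-0.107, ω₁=2.754, θ₂=1.086, ω₂=4.960
apply F[13]=-20.000 → step 14: x=-0.567, v=-4.123, θ₁=-0.046, ω₁=3.311, θ₂=1.185, ω₂=4.907
apply F[14]=-20.000 → step 15: x=-0.652, v=-4.431, θ₁=0.026, ω₁=3.896, θ₂=1.282, ω₂=4.710
apply F[15]=-20.000 → step 16: x=-0.744, v=-4.736, θ₁=0.110, ω₁=4.496, θ₂=1.373, ω₂=4.336
apply F[16]=-20.000 → step 17: x=-0.842, v=-5.035, θ₁=0.206, ω₁=5.100, θ₂=1.454, ω₂=3.750
apply F[17]=-20.000 → step 18: x=-0.945, v=-5.323, θ₁=0.314, ω₁=5.703, θ₂=1.521, ω₂=2.920
apply F[18]=-20.000 → step 19: x=-1.054, v=-5.592, θ₁=0.434, ω₁=6.323, θ₂=1.569, ω₂=1.813
apply F[19]=-20.000 → step 20: x=-1.169, v=-5.830, θ₁=0.567, ω₁=7.007, θ₂=1.591, ω₂=0.371
apply F[20]=-20.000 → step 21: x=-1.287, v=-6.014, θ₁=0.715, ω₁=7.860, θ₂=1.581, ω₂=-1.535
apply F[21]=-20.000 → step 22: x=-1.408, v=-6.071, θ₁=0.884, ω₁=9.097, θ₂=1.525, ω₂=-4.217
|θ₂| = 1.086 > 1.068 first at step 13.

Answer: 13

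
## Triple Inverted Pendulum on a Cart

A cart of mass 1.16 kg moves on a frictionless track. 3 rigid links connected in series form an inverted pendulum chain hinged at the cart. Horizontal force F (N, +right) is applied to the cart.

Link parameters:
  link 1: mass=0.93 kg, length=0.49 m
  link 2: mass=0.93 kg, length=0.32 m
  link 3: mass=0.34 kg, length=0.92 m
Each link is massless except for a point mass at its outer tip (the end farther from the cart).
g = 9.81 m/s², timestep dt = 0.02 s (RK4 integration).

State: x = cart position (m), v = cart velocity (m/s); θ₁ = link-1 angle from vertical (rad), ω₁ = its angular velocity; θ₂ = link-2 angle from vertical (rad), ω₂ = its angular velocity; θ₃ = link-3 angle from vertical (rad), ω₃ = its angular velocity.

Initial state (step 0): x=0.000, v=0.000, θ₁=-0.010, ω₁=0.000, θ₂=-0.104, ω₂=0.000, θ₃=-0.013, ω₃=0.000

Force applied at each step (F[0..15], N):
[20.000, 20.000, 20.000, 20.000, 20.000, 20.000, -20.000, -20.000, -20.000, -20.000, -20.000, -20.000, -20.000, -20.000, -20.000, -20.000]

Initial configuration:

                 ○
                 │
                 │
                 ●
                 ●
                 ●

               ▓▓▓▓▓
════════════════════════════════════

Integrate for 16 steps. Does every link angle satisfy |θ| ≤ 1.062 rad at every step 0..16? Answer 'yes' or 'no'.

apply F[0]=+20.000 → step 1: x=0.003, v=0.349, θ₁=-0.017, ω₁=-0.669, θ₂=-0.105, ω₂=-0.147, θ₃=-0.013, ω₃=0.025
apply F[1]=+20.000 → step 2: x=0.014, v=0.702, θ₁=-0.037, ω₁=-1.361, θ₂=-0.110, ω₂=-0.272, θ₃=-0.012, ω₃=0.050
apply F[2]=+20.000 → step 3: x=0.032, v=1.062, θ₁=-0.071, ω₁=-2.090, θ₂=-0.116, ω₂=-0.354, θ₃=-0.011, ω₃=0.072
apply F[3]=+20.000 → step 4: x=0.056, v=1.424, θ₁=-0.121, ω₁=-2.856, θ₂=-0.124, ω₂=-0.386, θ₃=-0.009, ω₃=0.088
apply F[4]=+20.000 → step 5: x=0.089, v=1.778, θ₁=-0.186, ω₁=-3.633, θ₂=-0.131, ω₂=-0.387, θ₃=-0.007, ω₃=0.094
apply F[5]=+20.000 → step 6: x=0.127, v=2.106, θ₁=-0.266, ω₁=-4.363, θ₂=-0.139, ω₂=-0.410, θ₃=-0.006, ω₃=0.086
apply F[6]=-20.000 → step 7: x=0.167, v=1.819, θ₁=-0.349, ω₁=-3.971, θ₂=-0.146, ω₂=-0.302, θ₃=-0.004, ω₃=0.106
apply F[7]=-20.000 → step 8: x=0.200, v=1.563, θ₁=-0.426, ω₁=-3.718, θ₂=-0.151, ω₂=-0.105, θ₃=-0.001, ω₃=0.132
apply F[8]=-20.000 → step 9: x=0.229, v=1.330, θ₁=-0.498, ω₁=-3.577, θ₂=-0.150, ω₂=0.173, θ₃=0.002, ω₃=0.160
apply F[9]=-20.000 → step 10: x=0.254, v=1.111, θ₁=-0.569, ω₁=-3.522, θ₂=-0.143, ω₂=0.516, θ₃=0.005, ω₃=0.187
apply F[10]=-20.000 → step 11: x=0.274, v=0.899, θ₁=-0.640, ω₁=-3.530, θ₂=-0.129, ω₂=0.910, θ₃=0.009, ω₃=0.210
apply F[11]=-20.000 → step 12: x=0.290, v=0.689, θ₁=-0.711, ω₁=-3.581, θ₂=-0.107, ω₂=1.339, θ₃=0.014, ω₃=0.228
apply F[12]=-20.000 → step 13: x=0.301, v=0.475, θ₁=-0.783, ω₁=-3.658, θ₂=-0.075, ω₂=1.788, θ₃=0.018, ω₃=0.240
apply F[13]=-20.000 → step 14: x=0.309, v=0.255, θ₁=-0.857, ω₁=-3.749, θ₂=-0.035, ω₂=2.244, θ₃=0.023, ω₃=0.246
apply F[14]=-20.000 → step 15: x=0.311, v=0.028, θ₁=-0.933, ω₁=-3.843, θ₂=0.014, ω₂=2.696, θ₃=0.028, ω₃=0.248
apply F[15]=-20.000 → step 16: x=0.310, v=-0.207, θ₁=-1.011, ω₁=-3.937, θ₂=0.073, ω₂=3.137, θ₃=0.033, ω₃=0.248
Max |angle| over trajectory = 1.011 rad; bound = 1.062 → within bound.

Answer: yes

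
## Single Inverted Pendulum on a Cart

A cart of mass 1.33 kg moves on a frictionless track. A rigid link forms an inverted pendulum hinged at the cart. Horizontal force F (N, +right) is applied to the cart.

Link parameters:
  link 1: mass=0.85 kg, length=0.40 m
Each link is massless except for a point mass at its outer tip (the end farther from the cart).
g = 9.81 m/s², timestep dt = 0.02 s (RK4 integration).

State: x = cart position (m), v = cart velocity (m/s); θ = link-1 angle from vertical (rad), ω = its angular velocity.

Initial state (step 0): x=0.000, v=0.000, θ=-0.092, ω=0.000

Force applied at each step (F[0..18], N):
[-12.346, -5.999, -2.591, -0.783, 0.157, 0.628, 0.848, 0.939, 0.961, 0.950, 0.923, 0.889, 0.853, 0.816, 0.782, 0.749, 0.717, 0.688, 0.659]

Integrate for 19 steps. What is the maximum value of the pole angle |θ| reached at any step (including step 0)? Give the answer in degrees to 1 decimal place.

Answer: 5.3°

Derivation:
apply F[0]=-12.346 → step 1: x=-0.002, v=-0.173, θ=-0.088, ω=0.387
apply F[1]=-5.999 → step 2: x=-0.006, v=-0.253, θ=-0.079, ω=0.544
apply F[2]=-2.591 → step 3: x=-0.011, v=-0.283, θ=-0.068, ω=0.583
apply F[3]=-0.783 → step 4: x=-0.017, v=-0.287, θ=-0.056, ω=0.563
apply F[4]=+0.157 → step 5: x=-0.023, v=-0.278, θ=-0.045, ω=0.517
apply F[5]=+0.628 → step 6: x=-0.028, v=-0.264, θ=-0.036, ω=0.461
apply F[6]=+0.848 → step 7: x=-0.033, v=-0.247, θ=-0.027, ω=0.404
apply F[7]=+0.939 → step 8: x=-0.038, v=-0.230, θ=-0.019, ω=0.350
apply F[8]=+0.961 → step 9: x=-0.042, v=-0.214, θ=-0.013, ω=0.301
apply F[9]=+0.950 → step 10: x=-0.047, v=-0.198, θ=-0.007, ω=0.257
apply F[10]=+0.923 → step 11: x=-0.050, v=-0.184, θ=-0.003, ω=0.219
apply F[11]=+0.889 → step 12: x=-0.054, v=-0.170, θ=0.001, ω=0.185
apply F[12]=+0.853 → step 13: x=-0.057, v=-0.158, θ=0.005, ω=0.155
apply F[13]=+0.816 → step 14: x=-0.060, v=-0.146, θ=0.008, ω=0.130
apply F[14]=+0.782 → step 15: x=-0.063, v=-0.136, θ=0.010, ω=0.108
apply F[15]=+0.749 → step 16: x=-0.066, v=-0.126, θ=0.012, ω=0.088
apply F[16]=+0.717 → step 17: x=-0.068, v=-0.117, θ=0.014, ω=0.072
apply F[17]=+0.688 → step 18: x=-0.070, v=-0.108, θ=0.015, ω=0.057
apply F[18]=+0.659 → step 19: x=-0.072, v=-0.100, θ=0.016, ω=0.045
Max |angle| over trajectory = 0.092 rad = 5.3°.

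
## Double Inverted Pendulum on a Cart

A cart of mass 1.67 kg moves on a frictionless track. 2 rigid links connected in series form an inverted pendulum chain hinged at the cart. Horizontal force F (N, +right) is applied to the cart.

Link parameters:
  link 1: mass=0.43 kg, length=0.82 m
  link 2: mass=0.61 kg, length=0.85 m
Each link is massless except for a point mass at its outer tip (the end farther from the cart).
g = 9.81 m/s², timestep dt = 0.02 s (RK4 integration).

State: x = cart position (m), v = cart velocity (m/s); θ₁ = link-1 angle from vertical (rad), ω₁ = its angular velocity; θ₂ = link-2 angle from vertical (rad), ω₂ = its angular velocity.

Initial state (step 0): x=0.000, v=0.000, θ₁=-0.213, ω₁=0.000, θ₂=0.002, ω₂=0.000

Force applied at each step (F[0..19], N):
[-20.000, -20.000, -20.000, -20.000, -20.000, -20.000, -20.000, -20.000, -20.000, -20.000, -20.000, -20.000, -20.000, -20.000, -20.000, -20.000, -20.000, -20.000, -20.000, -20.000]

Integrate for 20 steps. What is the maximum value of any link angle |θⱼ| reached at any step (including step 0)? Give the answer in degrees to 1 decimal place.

apply F[0]=-20.000 → step 1: x=-0.002, v=-0.210, θ₁=-0.212, ω₁=0.120, θ₂=0.003, ω₂=0.135
apply F[1]=-20.000 → step 2: x=-0.008, v=-0.421, θ₁=-0.208, ω₁=0.242, θ₂=0.007, ω₂=0.269
apply F[2]=-20.000 → step 3: x=-0.019, v=-0.633, θ₁=-0.202, ω₁=0.368, θ₂=0.014, ω₂=0.402
apply F[3]=-20.000 → step 4: x=-0.034, v=-0.846, θ₁=-0.193, ω₁=0.498, θ₂=0.023, ω₂=0.533
apply F[4]=-20.000 → step 5: x=-0.053, v=-1.061, θ₁=-0.182, ω₁=0.635, θ₂=0.035, ω₂=0.662
apply F[5]=-20.000 → step 6: x=-0.076, v=-1.279, θ₁=-0.168, ω₁=0.781, θ₂=0.050, ω₂=0.788
apply F[6]=-20.000 → step 7: x=-0.104, v=-1.499, θ₁=-0.151, ω₁=0.939, θ₂=0.067, ω₂=0.909
apply F[7]=-20.000 → step 8: x=-0.136, v=-1.722, θ₁=-0.130, ω₁=1.109, θ₂=0.086, ω₂=1.023
apply F[8]=-20.000 → step 9: x=-0.173, v=-1.948, θ₁=-0.106, ω₁=1.295, θ₂=0.108, ω₂=1.130
apply F[9]=-20.000 → step 10: x=-0.214, v=-2.179, θ₁=-0.078, ω₁=1.498, θ₂=0.131, ω₂=1.226
apply F[10]=-20.000 → step 11: x=-0.260, v=-2.413, θ₁=-0.046, ω₁=1.722, θ₂=0.157, ω₂=1.310
apply F[11]=-20.000 → step 12: x=-0.311, v=-2.650, θ₁=-0.009, ω₁=1.968, θ₂=0.184, ω₂=1.379
apply F[12]=-20.000 → step 13: x=-0.366, v=-2.890, θ₁=0.033, ω₁=2.237, θ₂=0.212, ω₂=1.430
apply F[13]=-20.000 → step 14: x=-0.426, v=-3.132, θ₁=0.080, ω₁=2.530, θ₂=0.241, ω₂=1.462
apply F[14]=-20.000 → step 15: x=-0.491, v=-3.373, θ₁=0.134, ω₁=2.845, θ₂=0.270, ω₂=1.474
apply F[15]=-20.000 → step 16: x=-0.561, v=-3.611, θ₁=0.194, ω₁=3.176, θ₂=0.300, ω₂=1.470
apply F[16]=-20.000 → step 17: x=-0.636, v=-3.841, θ₁=0.261, ω₁=3.515, θ₂=0.329, ω₂=1.454
apply F[17]=-20.000 → step 18: x=-0.715, v=-4.059, θ₁=0.335, ω₁=3.849, θ₂=0.358, ω₂=1.439
apply F[18]=-20.000 → step 19: x=-0.798, v=-4.258, θ₁=0.415, ω₁=4.162, θ₂=0.387, ω₂=1.441
apply F[19]=-20.000 → step 20: x=-0.885, v=-4.436, θ₁=0.501, ω₁=4.438, θ₂=0.416, ω₂=1.478
Max |angle| over trajectory = 0.501 rad = 28.7°.

Answer: 28.7°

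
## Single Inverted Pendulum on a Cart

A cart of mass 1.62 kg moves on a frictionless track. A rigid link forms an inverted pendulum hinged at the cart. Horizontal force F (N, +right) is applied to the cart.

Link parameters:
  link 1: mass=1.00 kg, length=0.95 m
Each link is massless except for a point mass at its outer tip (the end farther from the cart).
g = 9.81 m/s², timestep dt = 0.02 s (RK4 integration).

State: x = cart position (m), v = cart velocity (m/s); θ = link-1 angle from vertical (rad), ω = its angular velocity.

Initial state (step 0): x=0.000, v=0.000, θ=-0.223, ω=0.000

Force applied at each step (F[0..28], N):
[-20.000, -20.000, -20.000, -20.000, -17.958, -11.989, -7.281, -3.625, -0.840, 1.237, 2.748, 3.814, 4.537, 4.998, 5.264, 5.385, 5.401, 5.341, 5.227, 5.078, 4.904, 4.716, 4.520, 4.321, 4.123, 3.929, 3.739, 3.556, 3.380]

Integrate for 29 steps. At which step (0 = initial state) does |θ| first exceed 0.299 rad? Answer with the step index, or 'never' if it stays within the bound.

Answer: never

Derivation:
apply F[0]=-20.000 → step 1: x=-0.002, v=-0.214, θ=-0.221, ω=0.175
apply F[1]=-20.000 → step 2: x=-0.009, v=-0.430, θ=-0.216, ω=0.351
apply F[2]=-20.000 → step 3: x=-0.019, v=-0.646, θ=-0.207, ω=0.530
apply F[3]=-20.000 → step 4: x=-0.034, v=-0.865, θ=-0.195, ω=0.715
apply F[4]=-17.958 → step 5: x=-0.054, v=-1.062, θ=-0.179, ω=0.880
apply F[5]=-11.989 → step 6: x=-0.076, v=-1.189, θ=-0.160, ω=0.977
apply F[6]=-7.281 → step 7: x=-0.101, v=-1.262, θ=-0.140, ω=1.022
apply F[7]=-3.625 → step 8: x=-0.126, v=-1.292, θ=-0.120, ω=1.027
apply F[8]=-0.840 → step 9: x=-0.152, v=-1.291, θ=-0.100, ω=1.002
apply F[9]=+1.237 → step 10: x=-0.178, v=-1.266, θ=-0.080, ω=0.958
apply F[10]=+2.748 → step 11: x=-0.203, v=-1.224, θ=-0.061, ω=0.900
apply F[11]=+3.814 → step 12: x=-0.226, v=-1.171, θ=-0.044, ω=0.833
apply F[12]=+4.537 → step 13: x=-0.249, v=-1.111, θ=-0.028, ω=0.762
apply F[13]=+4.998 → step 14: x=-0.271, v=-1.047, θ=-0.014, ω=0.691
apply F[14]=+5.264 → step 15: x=-0.291, v=-0.981, θ=-0.001, ω=0.620
apply F[15]=+5.385 → step 16: x=-0.310, v=-0.915, θ=0.011, ω=0.552
apply F[16]=+5.401 → step 17: x=-0.328, v=-0.851, θ=0.022, ω=0.487
apply F[17]=+5.341 → step 18: x=-0.344, v=-0.788, θ=0.031, ω=0.427
apply F[18]=+5.227 → step 19: x=-0.359, v=-0.728, θ=0.039, ω=0.370
apply F[19]=+5.078 → step 20: x=-0.373, v=-0.670, θ=0.046, ω=0.318
apply F[20]=+4.904 → step 21: x=-0.386, v=-0.615, θ=0.051, ω=0.271
apply F[21]=+4.716 → step 22: x=-0.398, v=-0.564, θ=0.056, ω=0.228
apply F[22]=+4.520 → step 23: x=-0.409, v=-0.515, θ=0.061, ω=0.189
apply F[23]=+4.321 → step 24: x=-0.419, v=-0.469, θ=0.064, ω=0.154
apply F[24]=+4.123 → step 25: x=-0.428, v=-0.426, θ=0.067, ω=0.122
apply F[25]=+3.929 → step 26: x=-0.436, v=-0.386, θ=0.069, ω=0.094
apply F[26]=+3.739 → step 27: x=-0.443, v=-0.349, θ=0.071, ω=0.069
apply F[27]=+3.556 → step 28: x=-0.450, v=-0.313, θ=0.072, ω=0.047
apply F[28]=+3.380 → step 29: x=-0.456, v=-0.281, θ=0.072, ω=0.027
max |θ| = 0.223 ≤ 0.299 over all 30 states.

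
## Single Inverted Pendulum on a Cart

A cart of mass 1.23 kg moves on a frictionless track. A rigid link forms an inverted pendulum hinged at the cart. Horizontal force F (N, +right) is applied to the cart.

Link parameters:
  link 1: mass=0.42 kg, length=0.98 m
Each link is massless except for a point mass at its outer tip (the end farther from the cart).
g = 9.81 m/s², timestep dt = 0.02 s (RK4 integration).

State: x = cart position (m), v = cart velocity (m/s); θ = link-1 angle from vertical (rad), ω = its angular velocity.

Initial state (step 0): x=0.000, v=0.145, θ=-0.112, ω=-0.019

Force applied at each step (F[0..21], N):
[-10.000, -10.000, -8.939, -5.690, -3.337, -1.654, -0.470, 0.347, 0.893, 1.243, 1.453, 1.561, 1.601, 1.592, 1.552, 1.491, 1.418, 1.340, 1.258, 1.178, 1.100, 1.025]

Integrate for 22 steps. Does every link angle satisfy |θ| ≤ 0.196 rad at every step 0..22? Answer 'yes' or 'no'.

apply F[0]=-10.000 → step 1: x=0.001, v=-0.010, θ=-0.111, ω=0.115
apply F[1]=-10.000 → step 2: x=-0.000, v=-0.164, θ=-0.107, ω=0.250
apply F[2]=-8.939 → step 3: x=-0.005, v=-0.302, θ=-0.101, ω=0.370
apply F[3]=-5.690 → step 4: x=-0.012, v=-0.388, θ=-0.093, ω=0.437
apply F[4]=-3.337 → step 5: x=-0.020, v=-0.436, θ=-0.084, ω=0.469
apply F[5]=-1.654 → step 6: x=-0.029, v=-0.458, θ=-0.075, ω=0.475
apply F[6]=-0.470 → step 7: x=-0.038, v=-0.461, θ=-0.065, ω=0.464
apply F[7]=+0.347 → step 8: x=-0.047, v=-0.452, θ=-0.056, ω=0.442
apply F[8]=+0.893 → step 9: x=-0.056, v=-0.434, θ=-0.048, ω=0.414
apply F[9]=+1.243 → step 10: x=-0.065, v=-0.411, θ=-0.040, ω=0.381
apply F[10]=+1.453 → step 11: x=-0.073, v=-0.385, θ=-0.032, ω=0.348
apply F[11]=+1.561 → step 12: x=-0.080, v=-0.357, θ=-0.026, ω=0.314
apply F[12]=+1.601 → step 13: x=-0.087, v=-0.330, θ=-0.020, ω=0.281
apply F[13]=+1.592 → step 14: x=-0.093, v=-0.303, θ=-0.015, ω=0.250
apply F[14]=+1.552 → step 15: x=-0.099, v=-0.277, θ=-0.010, ω=0.221
apply F[15]=+1.491 → step 16: x=-0.104, v=-0.252, θ=-0.006, ω=0.194
apply F[16]=+1.418 → step 17: x=-0.109, v=-0.229, θ=-0.002, ω=0.170
apply F[17]=+1.340 → step 18: x=-0.114, v=-0.207, θ=0.001, ω=0.148
apply F[18]=+1.258 → step 19: x=-0.117, v=-0.187, θ=0.004, ω=0.127
apply F[19]=+1.178 → step 20: x=-0.121, v=-0.168, θ=0.006, ω=0.109
apply F[20]=+1.100 → step 21: x=-0.124, v=-0.150, θ=0.008, ω=0.093
apply F[21]=+1.025 → step 22: x=-0.127, v=-0.134, θ=0.010, ω=0.078
Max |angle| over trajectory = 0.112 rad; bound = 0.196 → within bound.

Answer: yes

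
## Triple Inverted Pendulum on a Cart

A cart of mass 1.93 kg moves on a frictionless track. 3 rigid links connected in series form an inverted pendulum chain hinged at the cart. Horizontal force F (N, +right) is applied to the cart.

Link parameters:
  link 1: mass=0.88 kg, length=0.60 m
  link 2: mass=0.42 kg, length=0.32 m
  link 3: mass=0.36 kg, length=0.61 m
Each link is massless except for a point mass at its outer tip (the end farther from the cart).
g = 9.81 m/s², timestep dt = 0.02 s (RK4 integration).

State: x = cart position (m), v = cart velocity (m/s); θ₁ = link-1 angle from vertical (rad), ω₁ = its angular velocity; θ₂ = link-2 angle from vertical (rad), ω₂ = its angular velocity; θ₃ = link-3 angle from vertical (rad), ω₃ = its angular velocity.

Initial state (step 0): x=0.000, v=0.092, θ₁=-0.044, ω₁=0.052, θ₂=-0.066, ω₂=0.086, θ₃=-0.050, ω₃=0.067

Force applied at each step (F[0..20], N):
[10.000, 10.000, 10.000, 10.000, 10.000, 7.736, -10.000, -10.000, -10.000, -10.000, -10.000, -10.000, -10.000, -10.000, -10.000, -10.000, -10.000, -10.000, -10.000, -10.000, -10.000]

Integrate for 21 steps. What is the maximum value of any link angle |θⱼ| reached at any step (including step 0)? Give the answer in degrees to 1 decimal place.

Answer: 25.9°

Derivation:
apply F[0]=+10.000 → step 1: x=0.003, v=0.203, θ₁=-0.045, ω₁=-0.141, θ₂=-0.065, ω₂=0.054, θ₃=-0.049, ω₃=0.076
apply F[1]=+10.000 → step 2: x=0.008, v=0.314, θ₁=-0.050, ω₁=-0.337, θ₂=-0.064, ω₂=0.026, θ₃=-0.047, ω₃=0.086
apply F[2]=+10.000 → step 3: x=0.016, v=0.426, θ₁=-0.058, ω₁=-0.539, θ₂=-0.063, ω₂=0.007, θ₃=-0.045, ω₃=0.096
apply F[3]=+10.000 → step 4: x=0.025, v=0.540, θ₁=-0.071, ω₁=-0.749, θ₂=-0.063, ω₂=-0.002, θ₃=-0.043, ω₃=0.107
apply F[4]=+10.000 → step 5: x=0.037, v=0.656, θ₁=-0.088, ω₁=-0.972, θ₂=-0.063, ω₂=0.005, θ₃=-0.041, ω₃=0.118
apply F[5]=+7.736 → step 6: x=0.051, v=0.751, θ₁=-0.110, ω₁=-1.170, θ₂=-0.063, ω₂=0.030, θ₃=-0.038, ω₃=0.131
apply F[6]=-10.000 → step 7: x=0.065, v=0.667, θ₁=-0.132, ω₁=-1.087, θ₂=-0.062, ω₂=0.082, θ₃=-0.036, ω₃=0.145
apply F[7]=-10.000 → step 8: x=0.078, v=0.587, θ₁=-0.153, ω₁=-1.024, θ₂=-0.060, ω₂=0.160, θ₃=-0.033, ω₃=0.161
apply F[8]=-10.000 → step 9: x=0.089, v=0.510, θ₁=-0.173, ω₁=-0.981, θ₂=-0.055, ω₂=0.266, θ₃=-0.029, ω₃=0.176
apply F[9]=-10.000 → step 10: x=0.098, v=0.436, θ₁=-0.193, ω₁=-0.956, θ₂=-0.049, ω₂=0.401, θ₃=-0.026, ω₃=0.191
apply F[10]=-10.000 → step 11: x=0.106, v=0.365, θ₁=-0.212, ω₁=-0.950, θ₂=-0.039, ω₂=0.567, θ₃=-0.022, ω₃=0.203
apply F[11]=-10.000 → step 12: x=0.113, v=0.297, θ₁=-0.231, ω₁=-0.962, θ₂=-0.026, ω₂=0.768, θ₃=-0.017, ω₃=0.210
apply F[12]=-10.000 → step 13: x=0.118, v=0.232, θ₁=-0.250, ω₁=-0.991, θ₂=-0.008, ω₂=1.008, θ₃=-0.013, ω₃=0.211
apply F[13]=-10.000 → step 14: x=0.122, v=0.168, θ₁=-0.271, ω₁=-1.037, θ₂=0.015, ω₂=1.288, θ₃=-0.009, ω₃=0.204
apply F[14]=-10.000 → step 15: x=0.125, v=0.105, θ₁=-0.292, ω₁=-1.098, θ₂=0.044, ω₂=1.612, θ₃=-0.005, ω₃=0.187
apply F[15]=-10.000 → step 16: x=0.126, v=0.043, θ₁=-0.315, ω₁=-1.171, θ₂=0.079, ω₂=1.977, θ₃=-0.002, ω₃=0.160
apply F[16]=-10.000 → step 17: x=0.127, v=-0.019, θ₁=-0.339, ω₁=-1.252, θ₂=0.123, ω₂=2.379, θ₃=0.001, ω₃=0.123
apply F[17]=-10.000 → step 18: x=0.126, v=-0.081, θ₁=-0.365, ω₁=-1.336, θ₂=0.175, ω₂=2.808, θ₃=0.003, ω₃=0.080
apply F[18]=-10.000 → step 19: x=0.123, v=-0.145, θ₁=-0.392, ω₁=-1.417, θ₂=0.235, ω₂=3.252, θ₃=0.004, ω₃=0.037
apply F[19]=-10.000 → step 20: x=0.120, v=-0.210, θ₁=-0.421, ω₁=-1.488, θ₂=0.305, ω₂=3.696, θ₃=0.005, ω₃=0.001
apply F[20]=-10.000 → step 21: x=0.115, v=-0.277, θ₁=-0.452, ω₁=-1.544, θ₂=0.383, ω₂=4.130, θ₃=0.005, ω₃=-0.018
Max |angle| over trajectory = 0.452 rad = 25.9°.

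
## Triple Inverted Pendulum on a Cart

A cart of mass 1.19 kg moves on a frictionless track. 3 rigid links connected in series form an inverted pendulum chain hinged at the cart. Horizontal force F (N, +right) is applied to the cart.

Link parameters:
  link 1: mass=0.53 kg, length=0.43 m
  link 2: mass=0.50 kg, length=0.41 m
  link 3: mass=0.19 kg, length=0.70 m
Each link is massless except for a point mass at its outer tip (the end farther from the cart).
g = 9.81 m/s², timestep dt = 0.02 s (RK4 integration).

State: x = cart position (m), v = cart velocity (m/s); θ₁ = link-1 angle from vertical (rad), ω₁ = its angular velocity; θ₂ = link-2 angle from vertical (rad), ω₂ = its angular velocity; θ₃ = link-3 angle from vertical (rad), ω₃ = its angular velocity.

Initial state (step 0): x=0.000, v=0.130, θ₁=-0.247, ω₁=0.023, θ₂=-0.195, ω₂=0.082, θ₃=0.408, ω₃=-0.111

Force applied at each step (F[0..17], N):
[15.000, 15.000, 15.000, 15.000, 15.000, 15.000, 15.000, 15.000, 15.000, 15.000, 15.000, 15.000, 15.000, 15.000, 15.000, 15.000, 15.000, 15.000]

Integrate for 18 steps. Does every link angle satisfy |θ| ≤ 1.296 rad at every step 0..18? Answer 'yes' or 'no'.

Answer: no

Derivation:
apply F[0]=+15.000 → step 1: x=0.005, v=0.410, θ₁=-0.254, ω₁=-0.739, θ₂=-0.193, ω₂=0.071, θ₃=0.407, ω₃=0.007
apply F[1]=+15.000 → step 2: x=0.016, v=0.689, θ₁=-0.277, ω₁=-1.503, θ₂=-0.192, ω₂=0.070, θ₃=0.408, ω₃=0.111
apply F[2]=+15.000 → step 3: x=0.033, v=0.962, θ₁=-0.314, ω₁=-2.265, θ₂=-0.191, ω₂=0.081, θ₃=0.411, ω₃=0.187
apply F[3]=+15.000 → step 4: x=0.055, v=1.226, θ₁=-0.367, ω₁=-3.008, θ₂=-0.189, ω₂=0.095, θ₃=0.415, ω₃=0.222
apply F[4]=+15.000 → step 5: x=0.082, v=1.473, θ₁=-0.434, ω₁=-3.708, θ₂=-0.187, ω₂=0.085, θ₃=0.420, ω₃=0.210
apply F[5]=+15.000 → step 6: x=0.114, v=1.698, θ₁=-0.515, ω₁=-4.335, θ₂=-0.186, ω₂=0.014, θ₃=0.423, ω₃=0.151
apply F[6]=+15.000 → step 7: x=0.150, v=1.896, θ₁=-0.607, ω₁=-4.871, θ₂=-0.187, ω₂=-0.152, θ₃=0.426, ω₃=0.052
apply F[7]=+15.000 → step 8: x=0.189, v=2.066, θ₁=-0.709, ω₁=-5.312, θ₂=-0.193, ω₂=-0.435, θ₃=0.425, ω₃=-0.074
apply F[8]=+15.000 → step 9: x=0.232, v=2.209, θ₁=-0.819, ω₁=-5.667, θ₂=-0.205, ω₂=-0.842, θ₃=0.423, ω₃=-0.216
apply F[9]=+15.000 → step 10: x=0.277, v=2.328, θ₁=-0.935, ω₁=-5.951, θ₂=-0.227, ω₂=-1.369, θ₃=0.417, ω₃=-0.369
apply F[10]=+15.000 → step 11: x=0.325, v=2.423, θ₁=-1.057, ω₁=-6.176, θ₂=-0.261, ω₂=-2.005, θ₃=0.408, ω₃=-0.531
apply F[11]=+15.000 → step 12: x=0.374, v=2.499, θ₁=-1.182, ω₁=-6.349, θ₂=-0.308, ω₂=-2.738, θ₃=0.395, ω₃=-0.705
apply F[12]=+15.000 → step 13: x=0.425, v=2.555, θ₁=-1.310, ω₁=-6.467, θ₂=-0.371, ω₂=-3.558, θ₃=0.379, ω₃=-0.901
apply F[13]=+15.000 → step 14: x=0.476, v=2.595, θ₁=-1.440, ω₁=-6.522, θ₂=-0.451, ω₂=-4.450, θ₃=0.359, ω₃=-1.129
apply F[14]=+15.000 → step 15: x=0.528, v=2.621, θ₁=-1.571, ω₁=-6.497, θ₂=-0.549, ω₂=-5.402, θ₃=0.334, ω₃=-1.408
apply F[15]=+15.000 → step 16: x=0.581, v=2.635, θ₁=-1.699, ω₁=-6.372, θ₂=-0.667, ω₂=-6.401, θ₃=0.302, ω₃=-1.760
apply F[16]=+15.000 → step 17: x=0.634, v=2.642, θ₁=-1.825, ω₁=-6.122, θ₂=-0.806, ω₂=-7.431, θ₃=0.263, ω₃=-2.210
apply F[17]=+15.000 → step 18: x=0.687, v=2.643, θ₁=-1.943, ω₁=-5.726, θ₂=-0.965, ω₂=-8.479, θ₃=0.213, ω₃=-2.788
Max |angle| over trajectory = 1.943 rad; bound = 1.296 → exceeded.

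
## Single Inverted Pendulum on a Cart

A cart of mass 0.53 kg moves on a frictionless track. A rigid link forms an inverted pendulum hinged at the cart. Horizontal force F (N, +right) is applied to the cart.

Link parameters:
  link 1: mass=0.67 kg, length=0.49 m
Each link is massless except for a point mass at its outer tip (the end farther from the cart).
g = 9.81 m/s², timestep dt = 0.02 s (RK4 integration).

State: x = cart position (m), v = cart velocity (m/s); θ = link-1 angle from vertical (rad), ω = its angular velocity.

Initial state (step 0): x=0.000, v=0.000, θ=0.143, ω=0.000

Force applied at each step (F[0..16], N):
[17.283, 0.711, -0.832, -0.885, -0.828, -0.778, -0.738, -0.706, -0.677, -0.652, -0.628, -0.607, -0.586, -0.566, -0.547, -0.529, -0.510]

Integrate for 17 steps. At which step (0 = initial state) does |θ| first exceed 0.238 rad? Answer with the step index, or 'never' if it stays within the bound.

Answer: never

Derivation:
apply F[0]=+17.283 → step 1: x=0.006, v=0.604, θ=0.131, ω=-1.166
apply F[1]=+0.711 → step 2: x=0.018, v=0.603, θ=0.109, ω=-1.116
apply F[2]=-0.832 → step 3: x=0.030, v=0.550, θ=0.088, ω=-0.968
apply F[3]=-0.885 → step 4: x=0.040, v=0.498, θ=0.070, ω=-0.832
apply F[4]=-0.828 → step 5: x=0.050, v=0.452, θ=0.054, ω=-0.714
apply F[5]=-0.778 → step 6: x=0.058, v=0.412, θ=0.041, ω=-0.612
apply F[6]=-0.738 → step 7: x=0.066, v=0.375, θ=0.030, ω=-0.523
apply F[7]=-0.706 → step 8: x=0.073, v=0.343, θ=0.020, ω=-0.447
apply F[8]=-0.677 → step 9: x=0.080, v=0.313, θ=0.012, ω=-0.380
apply F[9]=-0.652 → step 10: x=0.086, v=0.287, θ=0.005, ω=-0.323
apply F[10]=-0.628 → step 11: x=0.091, v=0.262, θ=-0.001, ω=-0.273
apply F[11]=-0.607 → step 12: x=0.096, v=0.240, θ=-0.006, ω=-0.229
apply F[12]=-0.586 → step 13: x=0.101, v=0.220, θ=-0.010, ω=-0.192
apply F[13]=-0.566 → step 14: x=0.105, v=0.202, θ=-0.014, ω=-0.159
apply F[14]=-0.547 → step 15: x=0.109, v=0.185, θ=-0.017, ω=-0.131
apply F[15]=-0.529 → step 16: x=0.113, v=0.170, θ=-0.019, ω=-0.106
apply F[16]=-0.510 → step 17: x=0.116, v=0.155, θ=-0.021, ω=-0.085
max |θ| = 0.143 ≤ 0.238 over all 18 states.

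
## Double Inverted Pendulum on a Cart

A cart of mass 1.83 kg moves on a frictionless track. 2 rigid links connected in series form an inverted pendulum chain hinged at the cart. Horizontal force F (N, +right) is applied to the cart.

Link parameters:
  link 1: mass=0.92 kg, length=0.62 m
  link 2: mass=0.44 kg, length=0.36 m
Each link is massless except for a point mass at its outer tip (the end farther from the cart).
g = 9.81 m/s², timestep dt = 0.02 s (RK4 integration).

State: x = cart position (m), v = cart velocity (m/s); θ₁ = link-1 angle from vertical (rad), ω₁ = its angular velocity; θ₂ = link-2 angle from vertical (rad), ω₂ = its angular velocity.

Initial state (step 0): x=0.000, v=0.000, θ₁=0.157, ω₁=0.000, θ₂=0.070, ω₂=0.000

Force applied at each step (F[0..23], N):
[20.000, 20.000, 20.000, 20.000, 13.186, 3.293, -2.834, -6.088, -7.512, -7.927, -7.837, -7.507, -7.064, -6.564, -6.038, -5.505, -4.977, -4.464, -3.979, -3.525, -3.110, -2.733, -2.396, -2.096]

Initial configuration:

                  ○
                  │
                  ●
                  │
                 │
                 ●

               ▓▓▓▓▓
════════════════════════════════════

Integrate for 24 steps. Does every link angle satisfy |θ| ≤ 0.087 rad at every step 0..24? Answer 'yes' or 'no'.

Answer: no

Derivation:
apply F[0]=+20.000 → step 1: x=0.002, v=0.193, θ₁=0.155, ω₁=-0.243, θ₂=0.069, ω₂=-0.079
apply F[1]=+20.000 → step 2: x=0.008, v=0.387, θ₁=0.147, ω₁=-0.491, θ₂=0.067, ω₂=-0.154
apply F[2]=+20.000 → step 3: x=0.017, v=0.583, θ₁=0.135, ω₁=-0.746, θ₂=0.063, ω₂=-0.222
apply F[3]=+20.000 → step 4: x=0.031, v=0.781, θ₁=0.117, ω₁=-1.014, θ₂=0.058, ω₂=-0.279
apply F[4]=+13.186 → step 5: x=0.048, v=0.910, θ₁=0.095, ω₁=-1.179, θ₂=0.052, ω₂=-0.320
apply F[5]=+3.293 → step 6: x=0.066, v=0.935, θ₁=0.072, ω₁=-1.188, θ₂=0.045, ω₂=-0.345
apply F[6]=-2.834 → step 7: x=0.085, v=0.896, θ₁=0.049, ω₁=-1.103, θ₂=0.038, ω₂=-0.359
apply F[7]=-6.088 → step 8: x=0.102, v=0.825, θ₁=0.028, ω₁=-0.975, θ₂=0.031, ω₂=-0.361
apply F[8]=-7.512 → step 9: x=0.118, v=0.740, θ₁=0.010, ω₁=-0.834, θ₂=0.024, ω₂=-0.355
apply F[9]=-7.927 → step 10: x=0.131, v=0.653, θ₁=-0.005, ω₁=-0.696, θ₂=0.017, ω₂=-0.341
apply F[10]=-7.837 → step 11: x=0.144, v=0.569, θ₁=-0.018, ω₁=-0.568, θ₂=0.010, ω₂=-0.321
apply F[11]=-7.507 → step 12: x=0.154, v=0.490, θ₁=-0.028, ω₁=-0.453, θ₂=0.004, ω₂=-0.297
apply F[12]=-7.064 → step 13: x=0.163, v=0.418, θ₁=-0.036, ω₁=-0.351, θ₂=-0.002, ω₂=-0.270
apply F[13]=-6.564 → step 14: x=0.171, v=0.352, θ₁=-0.042, ω₁=-0.263, θ₂=-0.007, ω₂=-0.241
apply F[14]=-6.038 → step 15: x=0.178, v=0.292, θ₁=-0.047, ω₁=-0.186, θ₂=-0.011, ω₂=-0.212
apply F[15]=-5.505 → step 16: x=0.183, v=0.239, θ₁=-0.050, ω₁=-0.122, θ₂=-0.015, ω₂=-0.183
apply F[16]=-4.977 → step 17: x=0.187, v=0.192, θ₁=-0.052, ω₁=-0.067, θ₂=-0.018, ω₂=-0.156
apply F[17]=-4.464 → step 18: x=0.191, v=0.151, θ₁=-0.053, ω₁=-0.023, θ₂=-0.021, ω₂=-0.130
apply F[18]=-3.979 → step 19: x=0.193, v=0.116, θ₁=-0.053, ω₁=0.014, θ₂=-0.024, ω₂=-0.105
apply F[19]=-3.525 → step 20: x=0.195, v=0.085, θ₁=-0.052, ω₁=0.043, θ₂=-0.026, ω₂=-0.083
apply F[20]=-3.110 → step 21: x=0.197, v=0.058, θ₁=-0.051, ω₁=0.065, θ₂=-0.027, ω₂=-0.062
apply F[21]=-2.733 → step 22: x=0.198, v=0.036, θ₁=-0.050, ω₁=0.082, θ₂=-0.028, ω₂=-0.044
apply F[22]=-2.396 → step 23: x=0.198, v=0.017, θ₁=-0.048, ω₁=0.094, θ₂=-0.029, ω₂=-0.028
apply F[23]=-2.096 → step 24: x=0.198, v=0.001, θ₁=-0.046, ω₁=0.103, θ₂=-0.029, ω₂=-0.013
Max |angle| over trajectory = 0.157 rad; bound = 0.087 → exceeded.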